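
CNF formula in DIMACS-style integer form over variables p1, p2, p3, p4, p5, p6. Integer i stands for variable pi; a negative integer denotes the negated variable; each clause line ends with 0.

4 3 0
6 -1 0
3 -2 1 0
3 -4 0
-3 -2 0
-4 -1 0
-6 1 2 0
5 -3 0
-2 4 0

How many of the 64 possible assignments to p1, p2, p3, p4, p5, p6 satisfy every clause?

Satisfying assignments:
  p1=F p2=F p3=T p4=F p5=T p6=F
  p1=F p2=F p3=T p4=T p5=T p6=F
  p1=T p2=F p3=T p4=F p5=T p6=T
Count: 3.

3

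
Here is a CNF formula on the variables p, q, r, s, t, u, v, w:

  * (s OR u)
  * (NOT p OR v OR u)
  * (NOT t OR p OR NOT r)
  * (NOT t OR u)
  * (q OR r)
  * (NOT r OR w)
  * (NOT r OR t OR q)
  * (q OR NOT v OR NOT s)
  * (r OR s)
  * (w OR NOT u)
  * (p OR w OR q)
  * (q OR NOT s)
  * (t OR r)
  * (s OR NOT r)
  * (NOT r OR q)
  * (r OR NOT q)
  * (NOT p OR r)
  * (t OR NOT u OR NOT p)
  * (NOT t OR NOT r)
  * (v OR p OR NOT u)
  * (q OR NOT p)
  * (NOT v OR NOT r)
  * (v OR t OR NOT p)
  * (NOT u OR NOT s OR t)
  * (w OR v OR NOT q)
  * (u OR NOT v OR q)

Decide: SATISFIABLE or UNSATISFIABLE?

SATISFIABLE

Pure literal: w appears only positively; assign w = True.
Try p = False.
Try q = True.
  then r is forced to True.
  then t is forced to False.
  then s is forced to True.
  then v is forced to False.
  then u is forced to False.
Every clause has at least one true literal under this assignment.
So p = F, q = T, r = T, s = T, t = F, u = F, v = F, w = T is a satisfying assignment.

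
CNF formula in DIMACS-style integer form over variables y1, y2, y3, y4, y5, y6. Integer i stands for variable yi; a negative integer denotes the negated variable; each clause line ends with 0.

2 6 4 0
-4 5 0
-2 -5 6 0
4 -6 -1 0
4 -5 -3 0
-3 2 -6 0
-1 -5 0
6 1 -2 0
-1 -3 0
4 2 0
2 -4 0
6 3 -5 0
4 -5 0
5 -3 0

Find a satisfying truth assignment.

y1=False, y2=True, y3=False, y4=False, y5=False, y6=True

Set y1 = False and propagate.
Try y2 = True.
  then y6 is forced to True.
The remaining clauses are satisfied by y3 = False, y4 = False, y5 = False.
Every clause has at least one true literal under this assignment.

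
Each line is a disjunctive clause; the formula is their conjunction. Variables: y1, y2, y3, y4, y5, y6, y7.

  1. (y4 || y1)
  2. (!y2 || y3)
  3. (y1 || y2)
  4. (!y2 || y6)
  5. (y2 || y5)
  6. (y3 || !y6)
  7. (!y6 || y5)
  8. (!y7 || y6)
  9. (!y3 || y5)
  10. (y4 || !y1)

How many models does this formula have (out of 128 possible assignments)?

8

Satisfying assignments:
  y1=0 y2=1 y3=1 y4=1 y5=1 y6=1 y7=0
  y1=0 y2=1 y3=1 y4=1 y5=1 y6=1 y7=1
  y1=1 y2=0 y3=0 y4=1 y5=1 y6=0 y7=0
  y1=1 y2=0 y3=1 y4=1 y5=1 y6=0 y7=0
  y1=1 y2=0 y3=1 y4=1 y5=1 y6=1 y7=0
  y1=1 y2=0 y3=1 y4=1 y5=1 y6=1 y7=1
  y1=1 y2=1 y3=1 y4=1 y5=1 y6=1 y7=0
  y1=1 y2=1 y3=1 y4=1 y5=1 y6=1 y7=1
That's 8 in total.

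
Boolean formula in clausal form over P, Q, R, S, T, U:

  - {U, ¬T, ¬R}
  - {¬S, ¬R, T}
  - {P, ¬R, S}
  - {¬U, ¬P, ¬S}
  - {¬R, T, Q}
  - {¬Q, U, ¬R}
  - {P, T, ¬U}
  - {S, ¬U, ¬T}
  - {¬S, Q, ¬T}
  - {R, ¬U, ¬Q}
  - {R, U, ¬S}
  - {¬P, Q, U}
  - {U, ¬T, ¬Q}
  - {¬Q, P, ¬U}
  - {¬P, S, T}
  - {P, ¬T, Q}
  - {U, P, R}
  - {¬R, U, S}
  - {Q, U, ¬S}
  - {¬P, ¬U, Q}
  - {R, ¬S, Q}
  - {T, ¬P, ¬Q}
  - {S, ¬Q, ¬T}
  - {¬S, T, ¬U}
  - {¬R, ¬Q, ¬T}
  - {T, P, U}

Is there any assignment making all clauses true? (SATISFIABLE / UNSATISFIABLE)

UNSATISFIABLE

U = True:
  T = True:
    propagation gives S=True, P=False, Q=True; an empty clause results — contradiction.
  T = False:
    propagation gives P=True, S=False; an empty clause results — contradiction.
U = False:
  Q = True:
    propagation gives R=False, S=False, T=False, P=False; an empty clause results — contradiction.
  Q = False:
    propagation gives P=False, T=False; an empty clause results — contradiction.
Every branch closes, so no satisfying assignment exists.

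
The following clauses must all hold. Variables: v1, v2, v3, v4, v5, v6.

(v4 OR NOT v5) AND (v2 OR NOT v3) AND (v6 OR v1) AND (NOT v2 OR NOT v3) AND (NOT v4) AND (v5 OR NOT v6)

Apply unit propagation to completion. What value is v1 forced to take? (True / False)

True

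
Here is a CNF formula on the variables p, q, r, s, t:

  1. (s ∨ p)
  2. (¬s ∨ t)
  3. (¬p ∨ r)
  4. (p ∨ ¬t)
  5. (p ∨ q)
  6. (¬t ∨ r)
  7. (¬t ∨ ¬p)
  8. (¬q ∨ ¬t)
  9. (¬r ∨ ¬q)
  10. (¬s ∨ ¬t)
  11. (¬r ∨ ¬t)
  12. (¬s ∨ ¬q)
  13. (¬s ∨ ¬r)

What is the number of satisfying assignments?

1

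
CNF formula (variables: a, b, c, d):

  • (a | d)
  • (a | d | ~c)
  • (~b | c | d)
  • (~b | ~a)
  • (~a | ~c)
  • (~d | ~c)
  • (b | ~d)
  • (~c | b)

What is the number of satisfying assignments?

2

The models are:
  a=F b=T c=F d=T
  a=T b=F c=F d=F
That's 2 in total.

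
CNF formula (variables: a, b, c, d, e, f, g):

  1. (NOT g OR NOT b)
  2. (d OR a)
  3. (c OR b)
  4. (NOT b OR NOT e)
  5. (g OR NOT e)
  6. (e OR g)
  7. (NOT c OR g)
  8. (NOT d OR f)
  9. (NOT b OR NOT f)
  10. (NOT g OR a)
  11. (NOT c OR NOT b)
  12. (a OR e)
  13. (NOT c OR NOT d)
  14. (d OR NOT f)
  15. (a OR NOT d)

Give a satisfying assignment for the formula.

a=1, b=0, c=1, d=0, e=1, f=0, g=1

Pure literal: a appears only positively; assign a = True.
Branch on b: take b = False.
  then c is forced to True.
  then g is forced to True.
  then d is forced to False.
  then f is forced to False.
e is now unconstrained; take e = True.
Every clause has at least one true literal under this assignment.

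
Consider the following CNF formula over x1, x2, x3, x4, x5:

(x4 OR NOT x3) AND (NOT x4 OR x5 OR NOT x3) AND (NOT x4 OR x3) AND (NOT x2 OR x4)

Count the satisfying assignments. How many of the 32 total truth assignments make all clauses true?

The models are:
  x1=0 x2=0 x3=0 x4=0 x5=0
  x1=0 x2=0 x3=0 x4=0 x5=1
  x1=0 x2=0 x3=1 x4=1 x5=1
  x1=0 x2=1 x3=1 x4=1 x5=1
  x1=1 x2=0 x3=0 x4=0 x5=0
  x1=1 x2=0 x3=0 x4=0 x5=1
  x1=1 x2=0 x3=1 x4=1 x5=1
  x1=1 x2=1 x3=1 x4=1 x5=1
That's 8 in total.

8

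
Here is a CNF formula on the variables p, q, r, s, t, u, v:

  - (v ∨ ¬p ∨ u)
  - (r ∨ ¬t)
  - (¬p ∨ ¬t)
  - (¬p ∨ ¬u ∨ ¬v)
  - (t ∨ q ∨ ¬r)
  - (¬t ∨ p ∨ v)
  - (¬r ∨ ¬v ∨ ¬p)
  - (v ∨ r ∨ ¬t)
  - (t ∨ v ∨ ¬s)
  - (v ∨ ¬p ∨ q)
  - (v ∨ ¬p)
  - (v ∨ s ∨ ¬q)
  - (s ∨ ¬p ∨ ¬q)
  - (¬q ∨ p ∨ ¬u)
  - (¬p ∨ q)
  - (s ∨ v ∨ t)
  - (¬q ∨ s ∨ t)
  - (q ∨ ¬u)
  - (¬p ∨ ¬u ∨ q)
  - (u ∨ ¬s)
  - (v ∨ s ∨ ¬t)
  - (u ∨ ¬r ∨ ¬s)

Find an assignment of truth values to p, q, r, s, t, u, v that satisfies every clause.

p=F, q=F, r=F, s=F, t=F, u=F, v=T

Check each clause:
  1. (¬p ∨ v ∨ u) — v is true.
  2. (¬t ∨ r) — ¬t is true.
  3. (¬p ∨ ¬t) — ¬t is true.
  4. (¬p ∨ ¬v ∨ ¬u) — ¬u is true.
  5. (q ∨ ¬r ∨ t) — ¬r is true.
  6. (v ∨ ¬t ∨ p) — ¬t is true.
  7. (¬r ∨ ¬v ∨ ¬p) — ¬r is true.
  8. (¬t ∨ r ∨ v) — v is true.
  9. (t ∨ ¬s ∨ v) — ¬s is true.
  10. (¬p ∨ v ∨ q) — ¬p is true.
  11. (v ∨ ¬p) — ¬p is true.
  12. (s ∨ v ∨ ¬q) — ¬q is true.
  13. (¬q ∨ s ∨ ¬p) — ¬p is true.
  14. (¬q ∨ p ∨ ¬u) — ¬u is true.
  15. (¬p ∨ q) — ¬p is true.
  16. (s ∨ t ∨ v) — v is true.
  17. (t ∨ ¬q ∨ s) — ¬q is true.
  18. (¬u ∨ q) — ¬u is true.
  19. (¬u ∨ q ∨ ¬p) — ¬u is true.
  20. (u ∨ ¬s) — ¬s is true.
  21. (s ∨ v ∨ ¬t) — ¬t is true.
  22. (¬s ∨ u ∨ ¬r) — ¬s is true.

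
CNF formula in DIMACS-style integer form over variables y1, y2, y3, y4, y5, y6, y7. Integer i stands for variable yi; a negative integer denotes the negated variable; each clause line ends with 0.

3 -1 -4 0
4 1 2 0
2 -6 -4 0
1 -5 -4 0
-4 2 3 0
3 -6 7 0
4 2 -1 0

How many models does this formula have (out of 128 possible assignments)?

Split on y4, then y1.
  y4=T, y1=T: y5, y7 free; 3 ways for (y2,y3,y6) × 2^2 = 12.
  y4=T, y1=F: 9 of the 32 assignments to (y2,y3,y5,y6,y7) work.
  y4=F, y1=T: y5 free; 7 ways for (y2,y3,y6,y7) × 2^1 = 14.
  y4=F, y1=F: y5 free; 7 ways for (y2,y3,y6,y7) × 2^1 = 14.
Total: 12 + 9 + 14 + 14 = 49.

49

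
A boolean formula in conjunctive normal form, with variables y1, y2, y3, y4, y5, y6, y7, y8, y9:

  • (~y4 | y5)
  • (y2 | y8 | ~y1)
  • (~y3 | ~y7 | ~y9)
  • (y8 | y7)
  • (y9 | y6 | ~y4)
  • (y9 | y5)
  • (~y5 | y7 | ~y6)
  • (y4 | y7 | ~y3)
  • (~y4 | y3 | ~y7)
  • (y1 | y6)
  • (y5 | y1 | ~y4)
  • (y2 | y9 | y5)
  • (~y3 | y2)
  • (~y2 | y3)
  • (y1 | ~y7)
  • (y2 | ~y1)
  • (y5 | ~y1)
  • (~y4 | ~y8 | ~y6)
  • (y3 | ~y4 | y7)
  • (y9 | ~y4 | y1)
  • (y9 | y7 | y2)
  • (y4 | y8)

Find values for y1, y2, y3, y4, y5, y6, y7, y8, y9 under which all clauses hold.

Branch on y1: take y1 = True.
  then y2 is forced to True.
  then y3 is forced to True.
  then y5 is forced to True.
Set y4 = False and propagate.
  then y7 is forced to True.
  then y9 is forced to False.
  then y8 is forced to True.
y6 is now unconstrained; take y6 = False.

y1=True, y2=True, y3=True, y4=False, y5=True, y6=False, y7=True, y8=True, y9=False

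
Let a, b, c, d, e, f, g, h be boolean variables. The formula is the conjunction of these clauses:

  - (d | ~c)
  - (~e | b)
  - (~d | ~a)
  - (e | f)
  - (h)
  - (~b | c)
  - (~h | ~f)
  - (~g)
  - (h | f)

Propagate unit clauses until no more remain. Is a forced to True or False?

(h) is a unit clause: h = True.
In (~f | ~h), ~h is now false; ~f must hold, so f = False.
(f | e) with f = False leaves only e, so e = True.
(~e | b): since e = True, the clause reduces to (b). b = True.
(~b | c): since b = True, the clause reduces to (c). c = True.
In (~c | d), ~c is now false; d must hold, so d = True.
From (~a | ~d) and d = True: a = False.

False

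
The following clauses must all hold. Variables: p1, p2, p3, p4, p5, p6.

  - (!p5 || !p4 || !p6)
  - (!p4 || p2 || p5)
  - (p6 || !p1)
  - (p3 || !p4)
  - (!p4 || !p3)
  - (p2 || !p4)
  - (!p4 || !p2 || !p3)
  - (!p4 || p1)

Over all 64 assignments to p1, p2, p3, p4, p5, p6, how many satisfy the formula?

24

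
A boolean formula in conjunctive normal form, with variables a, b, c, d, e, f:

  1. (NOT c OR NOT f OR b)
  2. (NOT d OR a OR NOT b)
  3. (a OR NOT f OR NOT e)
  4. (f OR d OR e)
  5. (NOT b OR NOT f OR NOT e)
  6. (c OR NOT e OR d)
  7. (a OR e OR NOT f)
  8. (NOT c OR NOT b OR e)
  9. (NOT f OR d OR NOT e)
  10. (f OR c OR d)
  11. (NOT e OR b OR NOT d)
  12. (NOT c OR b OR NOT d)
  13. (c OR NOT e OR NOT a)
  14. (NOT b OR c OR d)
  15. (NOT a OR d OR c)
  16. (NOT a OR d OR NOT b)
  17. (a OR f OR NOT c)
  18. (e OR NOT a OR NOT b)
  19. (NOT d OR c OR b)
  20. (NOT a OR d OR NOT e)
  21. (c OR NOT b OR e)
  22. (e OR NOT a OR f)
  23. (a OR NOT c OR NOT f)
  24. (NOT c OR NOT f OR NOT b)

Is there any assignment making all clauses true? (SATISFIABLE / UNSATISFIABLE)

SATISFIABLE

Try a = True.
Try b = True.
  then d is forced to True.
  then e is forced to True.
  then f is forced to False.
  then c is forced to True.
So a = True  b = True  c = True  d = True  e = True  f = False is a satisfying assignment.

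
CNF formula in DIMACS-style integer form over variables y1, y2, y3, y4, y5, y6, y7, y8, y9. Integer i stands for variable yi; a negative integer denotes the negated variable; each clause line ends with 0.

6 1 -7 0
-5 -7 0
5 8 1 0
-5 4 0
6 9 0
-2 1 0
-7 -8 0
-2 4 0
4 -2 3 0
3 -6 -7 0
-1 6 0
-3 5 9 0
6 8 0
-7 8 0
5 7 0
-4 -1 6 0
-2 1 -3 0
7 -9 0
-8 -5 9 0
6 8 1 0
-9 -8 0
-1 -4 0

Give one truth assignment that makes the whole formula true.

y1=False, y2=False, y3=False, y4=True, y5=True, y6=True, y7=False, y8=False, y9=False

Check each clause:
  1. (~y7 \/ y1 \/ y6) — ~y7 is true.
  2. (~y7 \/ ~y5) — ~y7 is true.
  3. (y5 \/ y1 \/ y8) — y5 is true.
  4. (y4 \/ ~y5) — y4 is true.
  5. (y6 \/ y9) — y6 is true.
  6. (y1 \/ ~y2) — ~y2 is true.
  7. (~y7 \/ ~y8) — ~y8 is true.
  8. (y4 \/ ~y2) — y4 is true.
  9. (y3 \/ y4 \/ ~y2) — y4 is true.
  10. (~y7 \/ ~y6 \/ y3) — ~y7 is true.
  11. (y6 \/ ~y1) — y6 is true.
  12. (~y3 \/ y5 \/ y9) — ~y3 is true.
  13. (y6 \/ y8) — y6 is true.
  14. (~y7 \/ y8) — ~y7 is true.
  15. (y5 \/ y7) — y5 is true.
  16. (~y4 \/ ~y1 \/ y6) — y6 is true.
  17. (~y3 \/ y1 \/ ~y2) — ~y3 is true.
  18. (~y9 \/ y7) — ~y9 is true.
  19. (y9 \/ ~y5 \/ ~y8) — ~y8 is true.
  20. (y8 \/ y1 \/ y6) — y6 is true.
  21. (~y8 \/ ~y9) — ~y8 is true.
  22. (~y1 \/ ~y4) — ~y1 is true.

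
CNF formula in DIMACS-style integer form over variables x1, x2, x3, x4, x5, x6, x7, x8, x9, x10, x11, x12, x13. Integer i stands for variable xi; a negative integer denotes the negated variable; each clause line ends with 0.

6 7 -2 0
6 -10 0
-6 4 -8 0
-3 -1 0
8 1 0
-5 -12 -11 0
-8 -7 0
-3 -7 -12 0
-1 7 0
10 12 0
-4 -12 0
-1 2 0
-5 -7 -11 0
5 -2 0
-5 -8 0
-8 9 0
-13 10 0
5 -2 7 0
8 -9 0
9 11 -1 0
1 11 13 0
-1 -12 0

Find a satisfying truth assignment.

Try x1 = False.
  then x8 is forced to True.
  then x7 is forced to False.
  then x5 is forced to False.
  then x2 is forced to False.
  then x9 is forced to True.
Try x4 = True.
  then x12 is forced to False.
  then x10 is forced to True.
  then x6 is forced to True.
The remaining clauses are satisfied by x3 = True, x11 = False, x13 = True.

x1=False, x2=False, x3=True, x4=True, x5=False, x6=True, x7=False, x8=True, x9=True, x10=True, x11=False, x12=False, x13=True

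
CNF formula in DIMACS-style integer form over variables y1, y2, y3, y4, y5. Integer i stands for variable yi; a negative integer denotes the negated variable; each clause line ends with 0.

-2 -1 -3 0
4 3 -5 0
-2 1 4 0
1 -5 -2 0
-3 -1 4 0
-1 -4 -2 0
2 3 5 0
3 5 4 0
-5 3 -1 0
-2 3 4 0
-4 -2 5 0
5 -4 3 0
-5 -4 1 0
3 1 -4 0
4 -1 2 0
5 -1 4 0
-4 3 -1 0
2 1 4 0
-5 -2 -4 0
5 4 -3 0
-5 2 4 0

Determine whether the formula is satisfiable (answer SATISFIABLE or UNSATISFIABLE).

Branch on y1: take y1 = False.
For the remaining variables, y2 = False, y3 = True, y4 = True, y5 = False works.
So y1 = F  y2 = F  y3 = T  y4 = T  y5 = F is a satisfying assignment.

SATISFIABLE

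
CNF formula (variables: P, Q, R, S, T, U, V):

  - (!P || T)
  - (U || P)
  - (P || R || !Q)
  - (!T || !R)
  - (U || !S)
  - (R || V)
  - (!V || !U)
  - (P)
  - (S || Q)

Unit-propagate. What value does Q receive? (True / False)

(P) is a unit clause: P = True.
(T || !P) with P = True leaves only T, so T = True.
(!R || !T): since T = True, the clause reduces to (!R). R = False.
From (R || V) and R = False: V = True.
(!U || !V): since V = True, the clause reduces to (!U). U = False.
From (!S || U) and U = False: S = False.
In (S || Q), S is now false; Q must hold, so Q = True.

True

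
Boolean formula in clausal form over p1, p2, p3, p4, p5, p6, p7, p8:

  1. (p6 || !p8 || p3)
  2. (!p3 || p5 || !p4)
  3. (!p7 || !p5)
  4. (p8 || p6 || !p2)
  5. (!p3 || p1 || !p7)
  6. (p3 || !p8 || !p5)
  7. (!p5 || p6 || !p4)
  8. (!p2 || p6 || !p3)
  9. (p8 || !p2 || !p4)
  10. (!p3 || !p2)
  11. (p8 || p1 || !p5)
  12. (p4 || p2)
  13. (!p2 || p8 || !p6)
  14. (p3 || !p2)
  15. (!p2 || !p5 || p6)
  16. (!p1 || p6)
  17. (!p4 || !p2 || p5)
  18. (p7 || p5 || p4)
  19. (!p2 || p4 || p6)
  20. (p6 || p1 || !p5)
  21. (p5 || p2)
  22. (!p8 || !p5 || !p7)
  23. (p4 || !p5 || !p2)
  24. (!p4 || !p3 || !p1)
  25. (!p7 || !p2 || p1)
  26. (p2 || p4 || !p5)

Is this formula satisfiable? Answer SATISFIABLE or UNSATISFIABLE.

SATISFIABLE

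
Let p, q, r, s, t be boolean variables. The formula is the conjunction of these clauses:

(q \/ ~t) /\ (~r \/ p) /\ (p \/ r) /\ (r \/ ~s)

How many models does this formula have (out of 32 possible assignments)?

Split on r, then p.
  r=T, p=T: s free; 3 ways for (q,t) × 2^1 = 6.
  r=T, p=F: a clause becomes empty — 0.
  r=F, p=T: remaining (q,s,t) ∈ {(F,F,F); (T,F,F); (T,F,T)} — 3.
  r=F, p=F: a clause becomes empty — 0.
Total: 6 + 0 + 3 + 0 = 9.

9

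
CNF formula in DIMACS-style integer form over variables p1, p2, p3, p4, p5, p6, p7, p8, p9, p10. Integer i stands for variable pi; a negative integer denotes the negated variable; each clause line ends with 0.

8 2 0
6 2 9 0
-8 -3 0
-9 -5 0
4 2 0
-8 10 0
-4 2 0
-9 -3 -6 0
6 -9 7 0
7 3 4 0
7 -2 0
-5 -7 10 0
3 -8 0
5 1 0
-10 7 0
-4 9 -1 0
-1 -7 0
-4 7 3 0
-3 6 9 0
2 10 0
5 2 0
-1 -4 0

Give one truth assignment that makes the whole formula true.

Set p1 = False and propagate.
  then p5 is forced to True.
  then p9 is forced to False.
Try p2 = True.
  then p7 is forced to True.
  then p10 is forced to True.
For the remaining variables, p3 = False, p4 = True, p6 = False, p8 = False works.

p1 = F, p2 = T, p3 = F, p4 = T, p5 = T, p6 = F, p7 = T, p8 = F, p9 = F, p10 = T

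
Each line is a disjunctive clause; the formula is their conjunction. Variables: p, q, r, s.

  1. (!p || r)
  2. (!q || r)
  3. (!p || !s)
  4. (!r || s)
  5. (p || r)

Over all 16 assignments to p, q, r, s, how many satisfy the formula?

Satisfying assignments:
  p=F q=F r=T s=T
  p=F q=T r=T s=T
That's 2 in total.

2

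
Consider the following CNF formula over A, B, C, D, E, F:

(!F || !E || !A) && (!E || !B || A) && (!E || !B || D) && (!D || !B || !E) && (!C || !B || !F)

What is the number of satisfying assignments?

40

Split on B, then E.
  B=1, E=1: a clause becomes empty — 0.
  B=1, E=0: A, D free; 3 ways for (C,F) × 2^2 = 12.
  B=0, E=1: C, D free; 3 ways for (A,F) × 2^2 = 12.
  B=0, E=0: A, C, D, F free → 2^4 = 16.
Total: 0 + 12 + 12 + 16 = 40.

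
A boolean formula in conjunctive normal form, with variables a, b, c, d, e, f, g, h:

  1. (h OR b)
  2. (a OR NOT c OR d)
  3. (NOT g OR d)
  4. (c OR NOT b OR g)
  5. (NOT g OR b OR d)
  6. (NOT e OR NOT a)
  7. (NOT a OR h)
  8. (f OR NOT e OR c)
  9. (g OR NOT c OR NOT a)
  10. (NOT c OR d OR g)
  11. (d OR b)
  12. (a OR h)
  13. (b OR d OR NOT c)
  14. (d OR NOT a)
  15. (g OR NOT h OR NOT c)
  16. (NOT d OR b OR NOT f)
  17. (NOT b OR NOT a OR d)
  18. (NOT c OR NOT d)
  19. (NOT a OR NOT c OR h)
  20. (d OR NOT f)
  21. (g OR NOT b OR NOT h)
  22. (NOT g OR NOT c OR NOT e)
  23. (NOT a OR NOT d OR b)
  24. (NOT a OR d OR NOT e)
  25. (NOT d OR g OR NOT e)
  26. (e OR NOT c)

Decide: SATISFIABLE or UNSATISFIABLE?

SATISFIABLE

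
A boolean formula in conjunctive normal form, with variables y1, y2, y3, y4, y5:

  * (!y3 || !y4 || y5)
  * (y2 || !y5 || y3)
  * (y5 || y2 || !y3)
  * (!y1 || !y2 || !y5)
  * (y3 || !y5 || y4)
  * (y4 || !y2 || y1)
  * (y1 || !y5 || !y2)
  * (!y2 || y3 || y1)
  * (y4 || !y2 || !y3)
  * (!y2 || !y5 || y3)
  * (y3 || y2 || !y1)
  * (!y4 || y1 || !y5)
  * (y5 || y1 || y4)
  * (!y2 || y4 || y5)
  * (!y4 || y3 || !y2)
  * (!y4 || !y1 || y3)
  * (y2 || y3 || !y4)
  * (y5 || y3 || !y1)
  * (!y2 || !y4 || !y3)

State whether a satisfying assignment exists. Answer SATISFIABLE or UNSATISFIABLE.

Set y1 = False and propagate.
Set y2 = False and propagate.
The remaining clauses are satisfied by y3 = True, y4 = False, y5 = True.
Every clause has at least one true literal under this assignment.
So y1=0, y2=0, y3=1, y4=0, y5=1 is a satisfying assignment.

SATISFIABLE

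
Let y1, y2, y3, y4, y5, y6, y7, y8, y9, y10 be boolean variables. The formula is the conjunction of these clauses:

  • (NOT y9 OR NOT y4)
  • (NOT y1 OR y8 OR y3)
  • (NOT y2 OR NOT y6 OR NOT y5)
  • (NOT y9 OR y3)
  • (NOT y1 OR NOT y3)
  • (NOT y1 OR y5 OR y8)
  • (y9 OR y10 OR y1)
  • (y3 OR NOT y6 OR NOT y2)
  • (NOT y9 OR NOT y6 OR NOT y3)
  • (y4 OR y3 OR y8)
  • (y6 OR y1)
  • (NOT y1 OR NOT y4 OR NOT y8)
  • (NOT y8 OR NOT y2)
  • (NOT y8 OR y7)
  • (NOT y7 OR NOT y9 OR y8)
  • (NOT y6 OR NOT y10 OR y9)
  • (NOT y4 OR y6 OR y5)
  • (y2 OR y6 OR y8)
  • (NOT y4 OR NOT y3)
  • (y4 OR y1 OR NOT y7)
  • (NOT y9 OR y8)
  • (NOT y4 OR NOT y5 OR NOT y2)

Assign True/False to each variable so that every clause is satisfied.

y1=True, y2=False, y3=False, y4=False, y5=True, y6=False, y7=True, y8=True, y9=False, y10=False

Set y1 = True and propagate.
  then y3 is forced to False.
  then y8 is forced to True.
  then y9 is forced to False.
  then y4 is forced to False.
  then y2 is forced to False.
  then y7 is forced to True.
The remaining clauses are satisfied by y5 = True, y6 = False, y10 = False.
Every clause has at least one true literal under this assignment.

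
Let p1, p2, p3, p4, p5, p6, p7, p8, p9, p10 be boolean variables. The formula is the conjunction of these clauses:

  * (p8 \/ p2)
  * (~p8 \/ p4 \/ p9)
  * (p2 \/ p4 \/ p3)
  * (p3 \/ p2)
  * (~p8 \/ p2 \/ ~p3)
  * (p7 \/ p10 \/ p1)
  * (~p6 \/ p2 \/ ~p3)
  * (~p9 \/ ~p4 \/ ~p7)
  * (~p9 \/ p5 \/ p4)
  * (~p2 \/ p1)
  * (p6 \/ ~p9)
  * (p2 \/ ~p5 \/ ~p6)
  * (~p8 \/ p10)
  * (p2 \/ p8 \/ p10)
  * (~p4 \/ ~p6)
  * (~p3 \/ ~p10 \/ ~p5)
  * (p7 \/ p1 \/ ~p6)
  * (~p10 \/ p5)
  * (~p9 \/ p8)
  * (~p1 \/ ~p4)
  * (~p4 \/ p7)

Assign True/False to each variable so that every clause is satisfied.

Set p1 = True and propagate.
  then p4 is forced to False.
Branch on p2: take p2 = True.
Branch on p3: take p3 = False.
For the remaining variables, p5 = True, p6 = True, p7 = False, p8 = False, p9 = False, p10 = True works.

p1=True, p2=True, p3=False, p4=False, p5=True, p6=True, p7=False, p8=False, p9=False, p10=True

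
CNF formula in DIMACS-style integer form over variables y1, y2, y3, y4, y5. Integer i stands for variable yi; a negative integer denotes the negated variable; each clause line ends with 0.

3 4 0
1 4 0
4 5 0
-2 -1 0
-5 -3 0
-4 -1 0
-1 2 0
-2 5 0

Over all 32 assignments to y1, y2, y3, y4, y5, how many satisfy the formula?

4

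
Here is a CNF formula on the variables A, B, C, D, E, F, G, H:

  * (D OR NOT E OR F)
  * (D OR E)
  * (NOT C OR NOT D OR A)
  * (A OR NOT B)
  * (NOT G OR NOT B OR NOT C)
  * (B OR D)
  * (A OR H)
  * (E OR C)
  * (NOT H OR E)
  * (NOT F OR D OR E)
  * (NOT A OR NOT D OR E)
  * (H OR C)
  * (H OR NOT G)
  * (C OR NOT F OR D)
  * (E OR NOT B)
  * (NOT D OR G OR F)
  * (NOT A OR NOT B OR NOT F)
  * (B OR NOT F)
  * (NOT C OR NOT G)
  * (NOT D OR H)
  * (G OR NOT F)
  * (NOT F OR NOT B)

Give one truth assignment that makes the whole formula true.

A=T  B=F  C=F  D=T  E=T  F=F  G=T  H=T

Check each clause:
  1. (NOT E OR D OR F) — D is true.
  2. (E OR D) — D is true.
  3. (A OR NOT C OR NOT D) — A is true.
  4. (NOT B OR A) — A is true.
  5. (NOT C OR NOT G OR NOT B) — NOT C is true.
  6. (D OR B) — D is true.
  7. (A OR H) — H is true.
  8. (C OR E) — E is true.
  9. (NOT H OR E) — E is true.
  10. (D OR E OR NOT F) — NOT F is true.
  11. (NOT D OR NOT A OR E) — E is true.
  12. (C OR H) — H is true.
  13. (H OR NOT G) — H is true.
  14. (C OR D OR NOT F) — NOT F is true.
  15. (E OR NOT B) — E is true.
  16. (G OR F OR NOT D) — G is true.
  17. (NOT A OR NOT F OR NOT B) — NOT F is true.
  18. (NOT F OR B) — NOT F is true.
  19. (NOT C OR NOT G) — NOT C is true.
  20. (H OR NOT D) — H is true.
  21. (NOT F OR G) — NOT F is true.
  22. (NOT F OR NOT B) — NOT F is true.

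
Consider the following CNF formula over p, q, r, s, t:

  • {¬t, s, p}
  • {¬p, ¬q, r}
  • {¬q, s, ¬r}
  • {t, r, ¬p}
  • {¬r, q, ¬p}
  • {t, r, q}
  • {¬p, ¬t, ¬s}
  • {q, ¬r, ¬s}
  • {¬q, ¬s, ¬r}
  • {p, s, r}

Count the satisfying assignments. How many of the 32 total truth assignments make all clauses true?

The models are:
  p=0 q=0 r=0 s=1 t=1
  p=0 q=0 r=1 s=0 t=0
  p=0 q=1 r=0 s=1 t=0
  p=0 q=1 r=0 s=1 t=1
  p=1 q=0 r=0 s=0 t=1
That's 5 in total.

5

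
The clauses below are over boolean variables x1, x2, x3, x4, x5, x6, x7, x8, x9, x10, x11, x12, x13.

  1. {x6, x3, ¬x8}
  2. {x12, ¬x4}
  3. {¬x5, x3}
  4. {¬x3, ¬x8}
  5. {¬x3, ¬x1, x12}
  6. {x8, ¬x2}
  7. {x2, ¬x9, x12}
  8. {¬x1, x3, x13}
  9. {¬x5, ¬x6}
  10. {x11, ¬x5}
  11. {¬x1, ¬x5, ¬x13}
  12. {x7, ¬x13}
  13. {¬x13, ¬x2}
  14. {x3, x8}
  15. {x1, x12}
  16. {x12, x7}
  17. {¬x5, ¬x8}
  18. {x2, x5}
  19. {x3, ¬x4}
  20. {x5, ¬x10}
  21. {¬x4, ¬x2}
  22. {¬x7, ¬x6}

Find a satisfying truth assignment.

x1=F, x2=F, x3=T, x4=T, x5=T, x6=F, x7=T, x8=F, x9=T, x10=T, x11=T, x12=T, x13=F

Pure literal: x11 appears only positively; assign x11 = True.
x12 occurs only positively in the remaining clauses — set x12 = True.
Set x1 = False and propagate.
Set x2 = False and propagate.
  then x5 is forced to True.
  then x3 is forced to True.
  then x8 is forced to False.
  then x6 is forced to False.
Set x7 = True and propagate.
x4, x9, x10, x13 are now unconstrained; take x4 = True, x9 = True, x10 = True, x13 = False.
Every clause has at least one true literal under this assignment.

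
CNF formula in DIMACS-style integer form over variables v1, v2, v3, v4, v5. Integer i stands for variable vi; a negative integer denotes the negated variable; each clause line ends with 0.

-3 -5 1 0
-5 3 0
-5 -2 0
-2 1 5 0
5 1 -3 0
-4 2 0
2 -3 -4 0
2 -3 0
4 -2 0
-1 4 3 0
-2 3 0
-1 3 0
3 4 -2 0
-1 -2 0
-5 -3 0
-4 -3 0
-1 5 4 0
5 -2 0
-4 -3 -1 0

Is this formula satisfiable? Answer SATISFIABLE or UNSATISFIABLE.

Try v1 = False.
Branch on v2: take v2 = False.
  then v4 is forced to False.
  then v3 is forced to False.
  then v5 is forced to False.
So v1=False  v2=False  v3=False  v4=False  v5=False is a satisfying assignment.

SATISFIABLE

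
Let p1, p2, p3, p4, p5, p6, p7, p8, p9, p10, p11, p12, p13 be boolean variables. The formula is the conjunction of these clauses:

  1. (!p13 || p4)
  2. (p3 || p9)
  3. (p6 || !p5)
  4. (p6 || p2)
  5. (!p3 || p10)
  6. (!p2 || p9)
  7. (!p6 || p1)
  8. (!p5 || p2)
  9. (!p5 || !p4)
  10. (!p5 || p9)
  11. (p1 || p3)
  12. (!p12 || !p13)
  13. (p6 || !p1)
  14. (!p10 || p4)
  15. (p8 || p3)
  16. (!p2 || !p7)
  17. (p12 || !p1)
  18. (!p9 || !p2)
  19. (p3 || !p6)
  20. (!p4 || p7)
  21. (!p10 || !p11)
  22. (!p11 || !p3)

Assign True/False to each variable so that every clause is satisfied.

Pure literal: p5 appears only negated; assign p5 = False.
p8 occurs only positively in the remaining clauses — set p8 = True.
Try p1 = True.
  then p6 is forced to True.
  then p12 is forced to True.
  then p13 is forced to False.
  then p3 is forced to True.
  then p10 is forced to True.
  then p4 is forced to True.
  then p7 is forced to True.
  then p2 is forced to False.
  then p11 is forced to False.
p9 is now unconstrained; take p9 = False.

p1=1  p2=0  p3=1  p4=1  p5=0  p6=1  p7=1  p8=1  p9=0  p10=1  p11=0  p12=1  p13=0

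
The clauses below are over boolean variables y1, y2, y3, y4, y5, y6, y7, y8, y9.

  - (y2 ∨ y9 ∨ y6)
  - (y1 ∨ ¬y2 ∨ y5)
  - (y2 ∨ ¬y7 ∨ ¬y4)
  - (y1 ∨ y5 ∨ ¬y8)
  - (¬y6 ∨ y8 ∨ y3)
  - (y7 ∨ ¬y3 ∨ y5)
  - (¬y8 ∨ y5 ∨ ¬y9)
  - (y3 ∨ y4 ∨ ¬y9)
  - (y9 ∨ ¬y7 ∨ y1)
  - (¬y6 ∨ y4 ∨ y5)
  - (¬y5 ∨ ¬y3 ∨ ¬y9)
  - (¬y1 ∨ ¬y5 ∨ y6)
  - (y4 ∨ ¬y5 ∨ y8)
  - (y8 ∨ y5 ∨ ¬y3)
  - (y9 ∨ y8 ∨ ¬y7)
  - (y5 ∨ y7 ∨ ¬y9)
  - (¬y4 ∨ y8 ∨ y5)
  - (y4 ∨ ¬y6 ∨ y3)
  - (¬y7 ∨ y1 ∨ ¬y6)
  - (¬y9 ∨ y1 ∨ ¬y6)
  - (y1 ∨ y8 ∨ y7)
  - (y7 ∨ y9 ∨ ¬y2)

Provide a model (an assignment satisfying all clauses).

y1 = True, y2 = False, y3 = False, y4 = True, y5 = False, y6 = True, y7 = False, y8 = True, y9 = False

Check each clause:
  1. (y6 ∨ y9 ∨ y2) — y6 is true.
  2. (y1 ∨ ¬y2 ∨ y5) — y1 is true.
  3. (y2 ∨ ¬y7 ∨ ¬y4) — ¬y7 is true.
  4. (¬y8 ∨ y1 ∨ y5) — y1 is true.
  5. (¬y6 ∨ y3 ∨ y8) — y8 is true.
  6. (y7 ∨ ¬y3 ∨ y5) — ¬y3 is true.
  7. (¬y8 ∨ ¬y9 ∨ y5) — ¬y9 is true.
  8. (y3 ∨ y4 ∨ ¬y9) — y4 is true.
  9. (¬y7 ∨ y9 ∨ y1) — y1 is true.
  10. (y4 ∨ y5 ∨ ¬y6) — y4 is true.
  11. (¬y3 ∨ ¬y5 ∨ ¬y9) — ¬y5 is true.
  12. (¬y5 ∨ y6 ∨ ¬y1) — ¬y5 is true.
  13. (y4 ∨ y8 ∨ ¬y5) — y8 is true.
  14. (y8 ∨ ¬y3 ∨ y5) — y8 is true.
  15. (y9 ∨ y8 ∨ ¬y7) — y8 is true.
  16. (y7 ∨ y5 ∨ ¬y9) — ¬y9 is true.
  17. (y8 ∨ ¬y4 ∨ y5) — y8 is true.
  18. (¬y6 ∨ y3 ∨ y4) — y4 is true.
  19. (y1 ∨ ¬y6 ∨ ¬y7) — ¬y7 is true.
  20. (y1 ∨ ¬y9 ∨ ¬y6) — y1 is true.
  21. (y8 ∨ y7 ∨ y1) — y8 is true.
  22. (¬y2 ∨ y9 ∨ y7) — ¬y2 is true.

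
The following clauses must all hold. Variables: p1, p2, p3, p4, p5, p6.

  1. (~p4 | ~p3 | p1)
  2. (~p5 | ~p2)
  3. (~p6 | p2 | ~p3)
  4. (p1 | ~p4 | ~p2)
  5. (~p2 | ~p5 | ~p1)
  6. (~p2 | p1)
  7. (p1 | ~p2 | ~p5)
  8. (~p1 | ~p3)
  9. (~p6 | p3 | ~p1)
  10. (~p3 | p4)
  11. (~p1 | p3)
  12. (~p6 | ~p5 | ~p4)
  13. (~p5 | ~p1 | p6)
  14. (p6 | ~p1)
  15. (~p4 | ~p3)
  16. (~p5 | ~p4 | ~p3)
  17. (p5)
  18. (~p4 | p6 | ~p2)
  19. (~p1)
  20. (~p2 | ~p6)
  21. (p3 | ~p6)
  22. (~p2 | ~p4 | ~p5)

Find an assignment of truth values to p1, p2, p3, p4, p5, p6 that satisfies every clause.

p1=False, p2=False, p3=False, p4=False, p5=True, p6=False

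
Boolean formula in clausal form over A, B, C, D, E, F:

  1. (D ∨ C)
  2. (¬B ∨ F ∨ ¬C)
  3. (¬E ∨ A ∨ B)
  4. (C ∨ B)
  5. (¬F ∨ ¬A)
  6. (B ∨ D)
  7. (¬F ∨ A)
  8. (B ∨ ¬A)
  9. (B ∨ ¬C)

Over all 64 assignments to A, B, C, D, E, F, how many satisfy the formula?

The models are:
  A=0 B=1 C=0 D=1 E=0 F=0
  A=0 B=1 C=0 D=1 E=1 F=0
  A=1 B=1 C=0 D=1 E=0 F=0
  A=1 B=1 C=0 D=1 E=1 F=0
Count: 4.

4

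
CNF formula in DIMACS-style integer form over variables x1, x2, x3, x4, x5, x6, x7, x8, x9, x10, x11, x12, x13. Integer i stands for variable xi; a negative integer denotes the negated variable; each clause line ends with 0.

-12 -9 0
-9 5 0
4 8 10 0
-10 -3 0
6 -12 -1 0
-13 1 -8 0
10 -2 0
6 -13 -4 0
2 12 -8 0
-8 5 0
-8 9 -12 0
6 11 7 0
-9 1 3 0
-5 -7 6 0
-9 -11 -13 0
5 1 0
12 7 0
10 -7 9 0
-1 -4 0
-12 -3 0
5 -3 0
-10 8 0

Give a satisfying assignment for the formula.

x1=F  x2=F  x3=F  x4=T  x5=T  x6=T  x7=F  x8=F  x9=F  x10=F  x11=T  x12=T  x13=F

Check each clause:
  1. (~x9 \/ ~x12) — ~x9 is true.
  2. (x5 \/ ~x9) — x5 is true.
  3. (x4 \/ x10 \/ x8) — x4 is true.
  4. (~x10 \/ ~x3) — ~x3 is true.
  5. (~x12 \/ x6 \/ ~x1) — x6 is true.
  6. (~x13 \/ ~x8 \/ x1) — ~x8 is true.
  7. (x10 \/ ~x2) — ~x2 is true.
  8. (~x13 \/ ~x4 \/ x6) — ~x13 is true.
  9. (~x8 \/ x12 \/ x2) — ~x8 is true.
  10. (~x8 \/ x5) — ~x8 is true.
  11. (~x12 \/ x9 \/ ~x8) — ~x8 is true.
  12. (x6 \/ x7 \/ x11) — x11 is true.
  13. (~x9 \/ x3 \/ x1) — ~x9 is true.
  14. (~x5 \/ ~x7 \/ x6) — ~x7 is true.
  15. (~x11 \/ ~x13 \/ ~x9) — ~x13 is true.
  16. (x1 \/ x5) — x5 is true.
  17. (x7 \/ x12) — x12 is true.
  18. (x10 \/ ~x7 \/ x9) — ~x7 is true.
  19. (~x4 \/ ~x1) — ~x1 is true.
  20. (~x3 \/ ~x12) — ~x3 is true.
  21. (~x3 \/ x5) — x5 is true.
  22. (~x10 \/ x8) — ~x10 is true.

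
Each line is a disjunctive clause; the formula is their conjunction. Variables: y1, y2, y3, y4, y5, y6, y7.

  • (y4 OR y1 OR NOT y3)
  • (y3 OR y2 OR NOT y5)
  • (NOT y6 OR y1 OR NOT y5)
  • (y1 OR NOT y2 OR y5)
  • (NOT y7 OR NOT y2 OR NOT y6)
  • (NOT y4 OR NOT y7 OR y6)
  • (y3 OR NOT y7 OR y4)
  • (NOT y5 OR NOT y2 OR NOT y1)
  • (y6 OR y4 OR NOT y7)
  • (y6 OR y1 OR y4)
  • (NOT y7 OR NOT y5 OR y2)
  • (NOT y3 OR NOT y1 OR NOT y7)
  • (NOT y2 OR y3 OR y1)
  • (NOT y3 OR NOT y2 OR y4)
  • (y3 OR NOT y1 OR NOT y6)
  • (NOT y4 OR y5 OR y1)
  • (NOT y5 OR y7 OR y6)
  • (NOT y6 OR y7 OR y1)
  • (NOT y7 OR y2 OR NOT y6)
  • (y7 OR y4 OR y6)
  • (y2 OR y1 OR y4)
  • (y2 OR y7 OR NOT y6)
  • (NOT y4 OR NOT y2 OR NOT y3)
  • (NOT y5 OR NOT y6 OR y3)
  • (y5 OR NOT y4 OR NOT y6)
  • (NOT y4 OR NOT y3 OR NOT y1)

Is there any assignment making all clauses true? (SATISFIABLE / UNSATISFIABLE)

SATISFIABLE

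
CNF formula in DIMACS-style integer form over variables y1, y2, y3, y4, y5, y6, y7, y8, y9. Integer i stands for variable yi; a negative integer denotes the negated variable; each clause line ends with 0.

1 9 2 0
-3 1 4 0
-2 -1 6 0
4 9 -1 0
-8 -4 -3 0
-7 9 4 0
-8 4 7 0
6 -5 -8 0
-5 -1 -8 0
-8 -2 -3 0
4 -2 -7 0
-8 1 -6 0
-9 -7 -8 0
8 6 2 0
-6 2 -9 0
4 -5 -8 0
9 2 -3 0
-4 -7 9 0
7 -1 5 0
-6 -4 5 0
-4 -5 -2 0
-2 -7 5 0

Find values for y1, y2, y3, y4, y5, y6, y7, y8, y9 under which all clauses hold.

y1=F, y2=T, y3=F, y4=T, y5=F, y6=F, y7=F, y8=F, y9=T

Pure literal: y3 appears only negated; assign y3 = False.
Branch on y1: take y1 = False.
Branch on y2: take y2 = True.
The remaining clauses are satisfied by y4 = True, y5 = False, y6 = False, y7 = False, y8 = False, y9 = True.
Every clause has at least one true literal under this assignment.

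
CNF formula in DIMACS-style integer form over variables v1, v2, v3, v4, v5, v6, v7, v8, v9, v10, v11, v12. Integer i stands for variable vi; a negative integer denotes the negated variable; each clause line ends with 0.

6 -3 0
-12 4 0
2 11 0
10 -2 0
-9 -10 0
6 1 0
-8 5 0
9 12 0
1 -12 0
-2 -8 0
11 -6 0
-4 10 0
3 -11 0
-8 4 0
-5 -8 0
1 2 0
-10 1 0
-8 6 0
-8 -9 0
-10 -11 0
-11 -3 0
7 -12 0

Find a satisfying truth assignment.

v1 = T  v2 = T  v3 = F  v4 = T  v5 = F  v6 = F  v7 = T  v8 = F  v9 = F  v10 = T  v11 = F  v12 = T

Pure literal: v1 appears only positively; assign v1 = True.
Pure literal: v7 appears only positively; assign v7 = True.
Try v2 = True.
  then v10 is forced to True.
  then v9 is forced to False.
  then v12 is forced to True.
  then v4 is forced to True.
  then v8 is forced to False.
  then v11 is forced to False.
  then v6 is forced to False.
  then v3 is forced to False.
v5 is now unconstrained; take v5 = False.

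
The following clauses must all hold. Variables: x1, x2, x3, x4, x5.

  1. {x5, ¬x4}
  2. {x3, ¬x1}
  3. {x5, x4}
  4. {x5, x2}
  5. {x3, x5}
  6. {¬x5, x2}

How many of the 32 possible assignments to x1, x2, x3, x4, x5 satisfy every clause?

The models are:
  x1=F x2=T x3=F x4=F x5=T
  x1=F x2=T x3=F x4=T x5=T
  x1=F x2=T x3=T x4=F x5=T
  x1=F x2=T x3=T x4=T x5=T
  x1=T x2=T x3=T x4=F x5=T
  x1=T x2=T x3=T x4=T x5=T
That's 6 in total.

6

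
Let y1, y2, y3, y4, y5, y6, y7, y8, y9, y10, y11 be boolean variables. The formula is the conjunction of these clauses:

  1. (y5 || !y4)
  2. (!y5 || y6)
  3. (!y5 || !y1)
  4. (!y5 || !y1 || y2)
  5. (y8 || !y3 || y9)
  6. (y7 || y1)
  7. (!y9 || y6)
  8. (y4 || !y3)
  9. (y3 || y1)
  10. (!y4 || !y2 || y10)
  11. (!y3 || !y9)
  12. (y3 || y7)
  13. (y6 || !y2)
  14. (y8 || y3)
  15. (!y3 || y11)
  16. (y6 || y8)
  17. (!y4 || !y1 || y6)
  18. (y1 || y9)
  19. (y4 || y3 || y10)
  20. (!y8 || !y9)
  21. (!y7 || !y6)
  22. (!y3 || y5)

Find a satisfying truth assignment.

y1=True, y2=False, y3=False, y4=False, y5=False, y6=False, y7=True, y8=True, y9=False, y10=True, y11=False

Check each clause:
  1. (y5 || !y4) — !y4 is true.
  2. (!y5 || y6) — !y5 is true.
  3. (!y5 || !y1) — !y5 is true.
  4. (!y5 || !y1 || y2) — !y5 is true.
  5. (!y3 || y8 || y9) — y8 is true.
  6. (y7 || y1) — y1 is true.
  7. (!y9 || y6) — !y9 is true.
  8. (!y3 || y4) — !y3 is true.
  9. (y1 || y3) — y1 is true.
  10. (y10 || !y2 || !y4) — y10 is true.
  11. (!y9 || !y3) — !y3 is true.
  12. (y7 || y3) — y7 is true.
  13. (!y2 || y6) — !y2 is true.
  14. (y8 || y3) — y8 is true.
  15. (y11 || !y3) — !y3 is true.
  16. (y8 || y6) — y8 is true.
  17. (y6 || !y4 || !y1) — !y4 is true.
  18. (y1 || y9) — y1 is true.
  19. (y3 || y10 || y4) — y10 is true.
  20. (!y9 || !y8) — !y9 is true.
  21. (!y6 || !y7) — !y6 is true.
  22. (y5 || !y3) — !y3 is true.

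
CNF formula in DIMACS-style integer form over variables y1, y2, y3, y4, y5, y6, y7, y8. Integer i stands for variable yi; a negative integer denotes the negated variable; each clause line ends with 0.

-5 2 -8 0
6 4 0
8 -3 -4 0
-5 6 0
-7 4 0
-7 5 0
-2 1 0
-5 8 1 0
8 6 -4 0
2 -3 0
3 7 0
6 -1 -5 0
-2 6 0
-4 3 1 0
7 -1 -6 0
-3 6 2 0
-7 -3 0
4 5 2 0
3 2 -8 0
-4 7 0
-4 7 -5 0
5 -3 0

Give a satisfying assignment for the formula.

Branch on y1: take y1 = True.
Try y2 = True.
  then y6 is forced to True.
  then y7 is forced to True.
  then y4 is forced to True.
  then y5 is forced to True.
  then y3 is forced to False.
y8 is now unconstrained; take y8 = True.

y1=T  y2=T  y3=F  y4=T  y5=T  y6=T  y7=T  y8=T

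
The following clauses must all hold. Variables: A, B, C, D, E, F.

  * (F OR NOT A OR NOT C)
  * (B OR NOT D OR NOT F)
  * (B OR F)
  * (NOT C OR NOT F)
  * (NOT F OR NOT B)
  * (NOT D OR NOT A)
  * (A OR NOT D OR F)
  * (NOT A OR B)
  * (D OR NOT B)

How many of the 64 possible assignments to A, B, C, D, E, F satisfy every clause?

Satisfying assignments:
  A=0 B=0 C=0 D=0 E=0 F=1
  A=0 B=0 C=0 D=0 E=1 F=1
Count: 2.

2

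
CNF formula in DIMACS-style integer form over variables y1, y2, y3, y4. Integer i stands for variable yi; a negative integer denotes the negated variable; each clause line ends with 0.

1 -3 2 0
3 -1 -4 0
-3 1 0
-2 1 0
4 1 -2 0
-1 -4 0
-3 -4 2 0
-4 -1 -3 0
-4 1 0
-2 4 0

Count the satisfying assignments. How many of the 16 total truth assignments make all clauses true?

Satisfying assignments:
  y1=F y2=F y3=F y4=F
  y1=T y2=F y3=F y4=F
  y1=T y2=F y3=T y4=F
Count: 3.

3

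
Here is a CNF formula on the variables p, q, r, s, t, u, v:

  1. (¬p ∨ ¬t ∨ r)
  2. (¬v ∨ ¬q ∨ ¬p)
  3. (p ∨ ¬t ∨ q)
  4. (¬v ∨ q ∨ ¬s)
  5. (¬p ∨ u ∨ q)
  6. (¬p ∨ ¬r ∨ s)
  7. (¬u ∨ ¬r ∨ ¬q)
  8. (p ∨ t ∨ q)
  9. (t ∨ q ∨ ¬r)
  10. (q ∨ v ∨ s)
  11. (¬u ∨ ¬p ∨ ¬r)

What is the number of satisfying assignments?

32

Case analysis on q and p:
  q=1, p=1: 6 of the 32 assignments to (r,s,t,u,v) work.
  q=1, p=0: s, t, v free; 3 ways for (r,u) × 2^3 = 24.
  q=0, p=1: remaining (r,s,t,u,v) ∈ {(0,0,0,1,1); (0,1,0,1,0)} — 2.
  q=0, p=0: a clause becomes empty — 0.
Total: 6 + 24 + 2 + 0 = 32.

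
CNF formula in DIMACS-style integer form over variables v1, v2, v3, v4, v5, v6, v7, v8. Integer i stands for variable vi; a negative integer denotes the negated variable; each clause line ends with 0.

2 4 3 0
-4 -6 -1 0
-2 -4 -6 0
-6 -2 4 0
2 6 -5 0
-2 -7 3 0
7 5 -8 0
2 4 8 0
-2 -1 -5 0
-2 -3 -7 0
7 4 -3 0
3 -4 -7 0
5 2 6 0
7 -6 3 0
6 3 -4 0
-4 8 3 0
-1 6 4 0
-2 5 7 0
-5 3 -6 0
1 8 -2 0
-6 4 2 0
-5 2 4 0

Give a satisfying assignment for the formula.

v1=0, v2=0, v3=1, v4=1, v5=1, v6=1, v7=0, v8=0

Check each clause:
  1. (v4 \/ v3 \/ v2) — v3 is true.
  2. (~v4 \/ ~v6 \/ ~v1) — ~v1 is true.
  3. (~v6 \/ ~v2 \/ ~v4) — ~v2 is true.
  4. (~v6 \/ v4 \/ ~v2) — v4 is true.
  5. (v2 \/ ~v5 \/ v6) — v6 is true.
  6. (~v7 \/ ~v2 \/ v3) — ~v7 is true.
  7. (~v8 \/ v7 \/ v5) — ~v8 is true.
  8. (v2 \/ v4 \/ v8) — v4 is true.
  9. (~v1 \/ ~v2 \/ ~v5) — ~v1 is true.
  10. (~v7 \/ ~v2 \/ ~v3) — ~v7 is true.
  11. (~v3 \/ v7 \/ v4) — v4 is true.
  12. (~v4 \/ v3 \/ ~v7) — ~v7 is true.
  13. (v5 \/ v6 \/ v2) — v5 is true.
  14. (v3 \/ ~v6 \/ v7) — v3 is true.
  15. (v6 \/ v3 \/ ~v4) — v3 is true.
  16. (~v4 \/ v8 \/ v3) — v3 is true.
  17. (v6 \/ ~v1 \/ v4) — v4 is true.
  18. (~v2 \/ v7 \/ v5) — v5 is true.
  19. (~v6 \/ ~v5 \/ v3) — v3 is true.
  20. (v1 \/ ~v2 \/ v8) — ~v2 is true.
  21. (~v6 \/ v4 \/ v2) — v4 is true.
  22. (v2 \/ ~v5 \/ v4) — v4 is true.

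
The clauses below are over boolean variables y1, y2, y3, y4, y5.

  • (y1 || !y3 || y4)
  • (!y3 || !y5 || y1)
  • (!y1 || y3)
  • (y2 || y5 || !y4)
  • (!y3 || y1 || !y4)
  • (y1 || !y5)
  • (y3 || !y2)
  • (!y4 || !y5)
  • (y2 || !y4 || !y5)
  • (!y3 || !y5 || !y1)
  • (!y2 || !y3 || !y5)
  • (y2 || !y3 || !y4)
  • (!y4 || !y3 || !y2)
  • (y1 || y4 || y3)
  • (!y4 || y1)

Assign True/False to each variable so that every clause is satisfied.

y1 = T, y2 = F, y3 = T, y4 = F, y5 = F

Check each clause:
  1. (!y3 || y1 || y4) — y1 is true.
  2. (!y5 || y1 || !y3) — y1 is true.
  3. (!y1 || y3) — y3 is true.
  4. (!y4 || y5 || y2) — !y4 is true.
  5. (!y3 || y1 || !y4) — y1 is true.
  6. (y1 || !y5) — y1 is true.
  7. (!y2 || y3) — y3 is true.
  8. (!y5 || !y4) — !y5 is true.
  9. (!y4 || !y5 || y2) — !y5 is true.
  10. (!y5 || !y1 || !y3) — !y5 is true.
  11. (!y5 || !y2 || !y3) — !y5 is true.
  12. (!y4 || y2 || !y3) — !y4 is true.
  13. (!y2 || !y4 || !y3) — !y4 is true.
  14. (y3 || y4 || y1) — y1 is true.
  15. (y1 || !y4) — y1 is true.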